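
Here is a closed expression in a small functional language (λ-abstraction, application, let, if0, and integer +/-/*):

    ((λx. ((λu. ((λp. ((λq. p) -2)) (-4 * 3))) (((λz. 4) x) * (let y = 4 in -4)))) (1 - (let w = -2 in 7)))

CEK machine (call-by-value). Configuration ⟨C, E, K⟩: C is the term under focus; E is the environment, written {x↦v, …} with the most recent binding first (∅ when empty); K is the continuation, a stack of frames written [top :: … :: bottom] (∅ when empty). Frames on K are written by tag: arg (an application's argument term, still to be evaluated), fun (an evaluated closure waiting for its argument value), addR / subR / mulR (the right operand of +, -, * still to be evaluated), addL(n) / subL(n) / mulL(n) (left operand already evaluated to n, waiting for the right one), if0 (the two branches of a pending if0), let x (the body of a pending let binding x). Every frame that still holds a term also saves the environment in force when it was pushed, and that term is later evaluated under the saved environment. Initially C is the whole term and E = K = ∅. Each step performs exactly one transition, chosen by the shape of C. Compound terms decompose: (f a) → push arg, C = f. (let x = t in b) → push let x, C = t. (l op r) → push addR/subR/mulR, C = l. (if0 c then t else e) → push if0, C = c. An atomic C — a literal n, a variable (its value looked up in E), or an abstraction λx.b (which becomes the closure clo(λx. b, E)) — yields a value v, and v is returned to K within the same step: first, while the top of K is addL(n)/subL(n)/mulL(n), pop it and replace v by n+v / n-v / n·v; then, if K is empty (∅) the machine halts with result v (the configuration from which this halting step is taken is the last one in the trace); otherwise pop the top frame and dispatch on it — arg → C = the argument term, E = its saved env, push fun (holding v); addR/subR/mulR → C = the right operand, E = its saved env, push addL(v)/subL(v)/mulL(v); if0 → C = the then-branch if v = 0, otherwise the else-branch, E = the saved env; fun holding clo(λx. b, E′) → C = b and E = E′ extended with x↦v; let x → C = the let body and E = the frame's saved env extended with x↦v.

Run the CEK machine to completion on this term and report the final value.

Answer: -12

Execution trace:
step 0: <C=((λx. ((λu. ((λp. ((λq. p) -2)) (-4 * 3))) (((λz. 4) x) * (let y = 4 in -4)))) (1 - (let w = -2 in 7))), E=∅, K=∅>
step 1: <C=(λx. ((λu. ((λp. ((λq. p) -2)) (-4 * 3))) (((λz. 4) x) * (let y = 4 in -4)))), E=∅, K=[arg]>
step 2: <C=(1 - (let w = -2 in 7)), E=∅, K=[fun]>
step 3: <C=1, E=∅, K=[subR :: fun]>
step 4: <C=(let w = -2 in 7), E=∅, K=[subL(1) :: fun]>
step 5: <C=-2, E=∅, K=[let w :: subL(1) :: fun]>
step 6: <C=7, E={w↦-2}, K=[subL(1) :: fun]>
step 7: <C=((λu. ((λp. ((λq. p) -2)) (-4 * 3))) (((λz. 4) x) * (let y = 4 in -4))), E={x↦-6}, K=∅>
step 8: <C=(λu. ((λp. ((λq. p) -2)) (-4 * 3))), E={x↦-6}, K=[arg]>
step 9: <C=(((λz. 4) x) * (let y = 4 in -4)), E={x↦-6}, K=[fun]>
step 10: <C=((λz. 4) x), E={x↦-6}, K=[mulR :: fun]>
step 11: <C=(λz. 4), E={x↦-6}, K=[arg :: mulR :: fun]>
step 12: <C=x, E={x↦-6}, K=[fun :: mulR :: fun]>
step 13: <C=4, E={z↦-6, x↦-6}, K=[mulR :: fun]>
step 14: <C=(let y = 4 in -4), E={x↦-6}, K=[mulL(4) :: fun]>
step 15: <C=4, E={x↦-6}, K=[let y :: mulL(4) :: fun]>
step 16: <C=-4, E={y↦4, x↦-6}, K=[mulL(4) :: fun]>
step 17: <C=((λp. ((λq. p) -2)) (-4 * 3)), E={u↦-16, x↦-6}, K=∅>
step 18: <C=(λp. ((λq. p) -2)), E={u↦-16, x↦-6}, K=[arg]>
step 19: <C=(-4 * 3), E={u↦-16, x↦-6}, K=[fun]>
step 20: <C=-4, E={u↦-16, x↦-6}, K=[mulR :: fun]>
step 21: <C=3, E={u↦-16, x↦-6}, K=[mulL(-4) :: fun]>
step 22: <C=((λq. p) -2), E={p↦-12, u↦-16, x↦-6}, K=∅>
step 23: <C=(λq. p), E={p↦-12, u↦-16, x↦-6}, K=[arg]>
step 24: <C=-2, E={p↦-12, u↦-16, x↦-6}, K=[fun]>
step 25: <C=p, E={q↦-2, p↦-12, u↦-16, x↦-6}, K=∅>
→ final value -12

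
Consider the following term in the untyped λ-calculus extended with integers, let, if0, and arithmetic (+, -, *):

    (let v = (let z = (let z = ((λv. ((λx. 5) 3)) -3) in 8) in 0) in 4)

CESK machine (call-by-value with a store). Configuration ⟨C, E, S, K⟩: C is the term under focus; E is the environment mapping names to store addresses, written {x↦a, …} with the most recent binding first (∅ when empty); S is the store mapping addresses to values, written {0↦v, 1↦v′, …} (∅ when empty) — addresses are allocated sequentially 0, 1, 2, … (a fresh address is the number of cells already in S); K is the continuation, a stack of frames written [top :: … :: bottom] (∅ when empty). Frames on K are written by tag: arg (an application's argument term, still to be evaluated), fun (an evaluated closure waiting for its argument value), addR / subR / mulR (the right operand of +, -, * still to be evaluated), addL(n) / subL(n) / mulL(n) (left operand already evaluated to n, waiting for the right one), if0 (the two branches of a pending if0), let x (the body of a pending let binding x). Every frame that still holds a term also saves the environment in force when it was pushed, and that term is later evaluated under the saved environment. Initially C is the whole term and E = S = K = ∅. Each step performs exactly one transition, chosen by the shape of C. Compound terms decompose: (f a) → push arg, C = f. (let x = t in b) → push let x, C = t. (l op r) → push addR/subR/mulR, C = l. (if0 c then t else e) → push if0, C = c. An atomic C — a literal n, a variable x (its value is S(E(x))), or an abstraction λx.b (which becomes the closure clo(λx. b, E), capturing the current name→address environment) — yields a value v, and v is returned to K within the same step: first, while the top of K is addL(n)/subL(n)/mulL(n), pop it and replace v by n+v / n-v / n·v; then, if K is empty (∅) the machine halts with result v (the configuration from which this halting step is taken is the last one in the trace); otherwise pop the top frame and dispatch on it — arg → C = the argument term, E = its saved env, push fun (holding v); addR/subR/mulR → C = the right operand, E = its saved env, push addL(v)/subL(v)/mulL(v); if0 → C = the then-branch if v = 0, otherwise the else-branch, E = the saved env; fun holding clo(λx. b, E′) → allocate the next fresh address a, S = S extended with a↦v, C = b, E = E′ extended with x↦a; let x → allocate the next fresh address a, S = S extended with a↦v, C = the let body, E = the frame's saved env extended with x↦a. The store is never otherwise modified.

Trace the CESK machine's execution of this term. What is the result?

Answer: 4

Machine steps:
0. ⟨C=(let v = (let z = (let z = ((λv. ((λx. 5) 3)) -3) in 8) in 0) in 4); E=∅; S=∅; K=∅⟩
1. ⟨C=(let z = (let z = ((λv. ((λx. 5) 3)) -3) in 8) in 0); E=∅; S=∅; K=[let v]⟩
2. ⟨C=(let z = ((λv. ((λx. 5) 3)) -3) in 8); E=∅; S=∅; K=[let z :: let v]⟩
3. ⟨C=((λv. ((λx. 5) 3)) -3); E=∅; S=∅; K=[let z :: let z :: let v]⟩
4. ⟨C=(λv. ((λx. 5) 3)); E=∅; S=∅; K=[arg :: let z :: let z :: let v]⟩
5. ⟨C=-3; E=∅; S=∅; K=[fun :: let z :: let z :: let v]⟩
6. ⟨C=((λx. 5) 3); E={v↦0}; S={0↦-3}; K=[let z :: let z :: let v]⟩
7. ⟨C=(λx. 5); E={v↦0}; S={0↦-3}; K=[arg :: let z :: let z :: let v]⟩
8. ⟨C=3; E={v↦0}; S={0↦-3}; K=[fun :: let z :: let z :: let v]⟩
9. ⟨C=5; E={x↦1, v↦0}; S={0↦-3, 1↦3}; K=[let z :: let z :: let v]⟩
10. ⟨C=8; E={z↦2}; S={0↦-3, 1↦3, 2↦5}; K=[let z :: let v]⟩
11. ⟨C=0; E={z↦3}; S={0↦-3, 1↦3, 2↦5, 3↦8}; K=[let v]⟩
12. ⟨C=4; E={v↦4}; S={0↦-3, 1↦3, 2↦5, 3↦8, 4↦0}; K=∅⟩
→ final value 4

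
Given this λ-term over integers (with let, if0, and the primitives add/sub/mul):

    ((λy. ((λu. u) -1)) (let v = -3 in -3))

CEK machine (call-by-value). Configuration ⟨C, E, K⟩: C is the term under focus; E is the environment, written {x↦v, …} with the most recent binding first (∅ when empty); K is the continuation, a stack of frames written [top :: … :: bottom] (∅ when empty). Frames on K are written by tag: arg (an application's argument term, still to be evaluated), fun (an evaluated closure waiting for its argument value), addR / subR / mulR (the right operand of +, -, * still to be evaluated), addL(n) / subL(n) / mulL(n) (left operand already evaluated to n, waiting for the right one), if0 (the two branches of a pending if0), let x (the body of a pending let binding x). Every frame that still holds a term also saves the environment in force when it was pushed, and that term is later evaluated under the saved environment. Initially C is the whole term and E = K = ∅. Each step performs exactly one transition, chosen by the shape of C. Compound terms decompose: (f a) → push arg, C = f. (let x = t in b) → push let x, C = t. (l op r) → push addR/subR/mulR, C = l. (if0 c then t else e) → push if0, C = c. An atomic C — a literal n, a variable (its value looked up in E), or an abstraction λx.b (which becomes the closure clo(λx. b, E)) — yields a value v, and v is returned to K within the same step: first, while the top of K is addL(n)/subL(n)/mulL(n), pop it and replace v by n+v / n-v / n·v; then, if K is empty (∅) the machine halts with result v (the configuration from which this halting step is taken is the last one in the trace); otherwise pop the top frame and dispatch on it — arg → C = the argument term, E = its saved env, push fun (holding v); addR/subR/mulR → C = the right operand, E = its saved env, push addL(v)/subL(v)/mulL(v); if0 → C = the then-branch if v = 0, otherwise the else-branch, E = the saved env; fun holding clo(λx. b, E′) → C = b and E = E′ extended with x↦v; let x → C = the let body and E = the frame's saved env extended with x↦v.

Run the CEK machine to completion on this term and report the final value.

Answer: -1

Machine steps:
[0] <C=((λy. ((λu. u) -1)) (let v = -3 in -3)), E=∅, K=∅>
[1] <C=(λy. ((λu. u) -1)), E=∅, K=[arg]>
[2] <C=(let v = -3 in -3), E=∅, K=[fun]>
[3] <C=-3, E=∅, K=[let v :: fun]>
[4] <C=-3, E={v↦-3}, K=[fun]>
[5] <C=((λu. u) -1), E={y↦-3}, K=∅>
[6] <C=(λu. u), E={y↦-3}, K=[arg]>
[7] <C=-1, E={y↦-3}, K=[fun]>
[8] <C=u, E={u↦-1, y↦-3}, K=∅>
→ final value -1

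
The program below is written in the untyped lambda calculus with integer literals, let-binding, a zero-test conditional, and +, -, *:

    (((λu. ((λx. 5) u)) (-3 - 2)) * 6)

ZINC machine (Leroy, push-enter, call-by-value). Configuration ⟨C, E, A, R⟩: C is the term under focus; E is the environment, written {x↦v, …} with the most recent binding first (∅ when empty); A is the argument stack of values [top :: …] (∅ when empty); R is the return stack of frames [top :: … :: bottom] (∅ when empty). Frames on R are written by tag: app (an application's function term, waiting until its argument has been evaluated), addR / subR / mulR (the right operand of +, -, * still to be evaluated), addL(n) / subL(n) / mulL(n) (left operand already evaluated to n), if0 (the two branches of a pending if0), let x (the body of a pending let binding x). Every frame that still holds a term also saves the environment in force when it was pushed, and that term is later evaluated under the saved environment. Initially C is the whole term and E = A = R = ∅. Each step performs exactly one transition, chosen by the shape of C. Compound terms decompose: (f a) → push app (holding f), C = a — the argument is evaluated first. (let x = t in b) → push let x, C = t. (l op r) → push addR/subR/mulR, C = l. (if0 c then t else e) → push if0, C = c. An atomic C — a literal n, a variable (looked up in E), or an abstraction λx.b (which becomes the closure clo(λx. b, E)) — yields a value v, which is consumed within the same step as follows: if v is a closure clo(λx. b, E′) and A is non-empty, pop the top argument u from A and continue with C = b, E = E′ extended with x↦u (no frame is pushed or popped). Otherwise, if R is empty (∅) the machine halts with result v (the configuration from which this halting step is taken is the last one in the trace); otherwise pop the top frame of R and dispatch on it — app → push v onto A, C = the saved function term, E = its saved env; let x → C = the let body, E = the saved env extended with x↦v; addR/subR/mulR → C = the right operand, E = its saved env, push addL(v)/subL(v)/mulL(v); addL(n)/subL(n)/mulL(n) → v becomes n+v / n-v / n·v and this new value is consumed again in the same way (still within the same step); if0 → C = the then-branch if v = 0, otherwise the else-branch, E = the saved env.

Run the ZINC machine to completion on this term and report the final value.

Answer: 30

Execution trace:
[0] ⟨C=(((λu. ((λx. 5) u)) (-3 - 2)) * 6); E=∅; A=∅; R=∅⟩
[1] ⟨C=((λu. ((λx. 5) u)) (-3 - 2)); E=∅; A=∅; R=[mulR]⟩
[2] ⟨C=(-3 - 2); E=∅; A=∅; R=[app :: mulR]⟩
[3] ⟨C=-3; E=∅; A=∅; R=[subR :: app :: mulR]⟩
[4] ⟨C=2; E=∅; A=∅; R=[subL(-3) :: app :: mulR]⟩
[5] ⟨C=(λu. ((λx. 5) u)); E=∅; A=[-5]; R=[mulR]⟩
[6] ⟨C=((λx. 5) u); E={u↦-5}; A=∅; R=[mulR]⟩
[7] ⟨C=u; E={u↦-5}; A=∅; R=[app :: mulR]⟩
[8] ⟨C=(λx. 5); E={u↦-5}; A=[-5]; R=[mulR]⟩
[9] ⟨C=5; E={x↦-5, u↦-5}; A=∅; R=[mulR]⟩
[10] ⟨C=6; E=∅; A=∅; R=[mulL(5)]⟩
→ final value 30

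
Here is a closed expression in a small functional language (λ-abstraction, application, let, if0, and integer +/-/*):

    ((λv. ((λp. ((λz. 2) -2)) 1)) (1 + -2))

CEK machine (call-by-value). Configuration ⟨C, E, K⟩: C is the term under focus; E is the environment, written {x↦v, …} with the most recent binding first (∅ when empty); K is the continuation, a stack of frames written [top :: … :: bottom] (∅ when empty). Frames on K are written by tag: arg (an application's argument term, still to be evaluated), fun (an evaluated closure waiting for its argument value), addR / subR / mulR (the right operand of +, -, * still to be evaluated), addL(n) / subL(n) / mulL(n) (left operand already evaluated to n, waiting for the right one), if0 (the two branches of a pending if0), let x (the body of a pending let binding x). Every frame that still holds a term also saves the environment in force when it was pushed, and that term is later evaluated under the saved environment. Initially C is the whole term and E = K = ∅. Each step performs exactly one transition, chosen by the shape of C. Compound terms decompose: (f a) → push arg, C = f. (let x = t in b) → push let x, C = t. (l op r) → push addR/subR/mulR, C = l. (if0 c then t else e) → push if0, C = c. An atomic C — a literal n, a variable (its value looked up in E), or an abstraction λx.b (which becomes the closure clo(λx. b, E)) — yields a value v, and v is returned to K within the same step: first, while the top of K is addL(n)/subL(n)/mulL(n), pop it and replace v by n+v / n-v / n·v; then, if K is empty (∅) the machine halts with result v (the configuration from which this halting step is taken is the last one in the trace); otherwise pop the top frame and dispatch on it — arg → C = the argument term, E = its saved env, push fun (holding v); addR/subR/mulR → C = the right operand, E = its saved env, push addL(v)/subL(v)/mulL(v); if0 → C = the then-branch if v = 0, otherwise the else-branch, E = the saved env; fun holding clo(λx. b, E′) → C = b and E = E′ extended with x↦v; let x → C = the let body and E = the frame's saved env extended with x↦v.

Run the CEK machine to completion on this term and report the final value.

Answer: 2

Execution trace:
step 0: [C=((λv. ((λp. ((λz. 2) -2)) 1)) (1 + -2)) | E=∅ | K=∅]
step 1: [C=(λv. ((λp. ((λz. 2) -2)) 1)) | E=∅ | K=[arg]]
step 2: [C=(1 + -2) | E=∅ | K=[fun]]
step 3: [C=1 | E=∅ | K=[addR :: fun]]
step 4: [C=-2 | E=∅ | K=[addL(1) :: fun]]
step 5: [C=((λp. ((λz. 2) -2)) 1) | E={v↦-1} | K=∅]
step 6: [C=(λp. ((λz. 2) -2)) | E={v↦-1} | K=[arg]]
step 7: [C=1 | E={v↦-1} | K=[fun]]
step 8: [C=((λz. 2) -2) | E={p↦1, v↦-1} | K=∅]
step 9: [C=(λz. 2) | E={p↦1, v↦-1} | K=[arg]]
step 10: [C=-2 | E={p↦1, v↦-1} | K=[fun]]
step 11: [C=2 | E={z↦-2, p↦1, v↦-1} | K=∅]
→ final value 2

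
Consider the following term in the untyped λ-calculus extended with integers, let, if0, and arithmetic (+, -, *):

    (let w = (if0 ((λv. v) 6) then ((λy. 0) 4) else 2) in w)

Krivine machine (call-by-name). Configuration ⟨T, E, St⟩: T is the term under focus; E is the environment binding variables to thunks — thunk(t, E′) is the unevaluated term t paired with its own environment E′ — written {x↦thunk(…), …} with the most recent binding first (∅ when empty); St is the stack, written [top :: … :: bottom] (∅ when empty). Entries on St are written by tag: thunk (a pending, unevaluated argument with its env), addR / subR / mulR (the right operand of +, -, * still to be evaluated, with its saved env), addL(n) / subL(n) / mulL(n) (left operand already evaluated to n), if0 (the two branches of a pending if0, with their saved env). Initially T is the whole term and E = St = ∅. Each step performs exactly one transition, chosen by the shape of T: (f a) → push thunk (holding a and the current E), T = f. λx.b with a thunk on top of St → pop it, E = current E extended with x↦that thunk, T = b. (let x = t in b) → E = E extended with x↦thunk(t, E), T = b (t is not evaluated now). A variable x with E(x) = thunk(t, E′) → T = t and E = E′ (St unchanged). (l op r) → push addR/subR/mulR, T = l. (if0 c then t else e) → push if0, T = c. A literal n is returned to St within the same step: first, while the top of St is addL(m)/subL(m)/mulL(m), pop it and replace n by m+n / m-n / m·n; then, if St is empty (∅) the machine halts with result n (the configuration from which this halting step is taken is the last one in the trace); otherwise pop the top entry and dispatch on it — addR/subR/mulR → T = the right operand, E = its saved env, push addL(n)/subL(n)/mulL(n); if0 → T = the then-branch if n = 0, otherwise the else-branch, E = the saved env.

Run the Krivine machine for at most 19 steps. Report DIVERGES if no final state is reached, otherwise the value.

Answer: 2

Derivation:
0. [T=(let w = (if0 ((λv. v) 6) then ((λy. 0) 4) else 2) in w) | E=∅ | St=∅]
1. [T=w | E={w↦thunk((if0 ((λv. v) 6) then ((λy. 0) 4) else 2), ∅)} | St=∅]
2. [T=(if0 ((λv. v) 6) then ((λy. 0) 4) else 2) | E=∅ | St=∅]
3. [T=((λv. v) 6) | E=∅ | St=[if0]]
4. [T=(λv. v) | E=∅ | St=[thunk :: if0]]
5. [T=v | E={v↦thunk(6, ∅)} | St=[if0]]
6. [T=6 | E=∅ | St=[if0]]
7. [T=2 | E=∅ | St=∅]
→ final value 2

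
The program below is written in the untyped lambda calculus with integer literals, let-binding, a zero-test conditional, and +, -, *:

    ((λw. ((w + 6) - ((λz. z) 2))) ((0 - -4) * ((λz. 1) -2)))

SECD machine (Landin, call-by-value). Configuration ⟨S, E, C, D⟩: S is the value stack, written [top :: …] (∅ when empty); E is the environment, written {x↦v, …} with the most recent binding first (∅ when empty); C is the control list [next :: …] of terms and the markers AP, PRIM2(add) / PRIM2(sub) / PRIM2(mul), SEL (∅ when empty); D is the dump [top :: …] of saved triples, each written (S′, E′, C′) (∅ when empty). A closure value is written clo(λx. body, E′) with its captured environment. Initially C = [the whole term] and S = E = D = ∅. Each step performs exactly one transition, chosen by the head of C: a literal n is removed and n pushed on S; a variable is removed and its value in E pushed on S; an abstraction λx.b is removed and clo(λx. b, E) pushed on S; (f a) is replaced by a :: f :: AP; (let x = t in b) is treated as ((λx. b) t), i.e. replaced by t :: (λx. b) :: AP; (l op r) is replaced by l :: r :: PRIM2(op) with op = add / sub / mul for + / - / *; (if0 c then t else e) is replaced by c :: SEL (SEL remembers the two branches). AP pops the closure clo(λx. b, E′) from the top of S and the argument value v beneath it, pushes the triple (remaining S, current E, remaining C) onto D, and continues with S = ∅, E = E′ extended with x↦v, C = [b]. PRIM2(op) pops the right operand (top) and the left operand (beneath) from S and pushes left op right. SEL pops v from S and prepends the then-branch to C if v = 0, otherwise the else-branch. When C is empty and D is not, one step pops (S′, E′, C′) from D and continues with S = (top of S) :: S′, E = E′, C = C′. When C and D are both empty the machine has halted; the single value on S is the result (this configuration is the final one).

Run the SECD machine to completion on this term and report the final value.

t=0: [S=∅ | E=∅ | C=[((λw. ((w + 6) - ((λz. z) 2))) ((0 - -4) * ((λz. 1) -2)))] | D=∅]
t=1: [S=∅ | E=∅ | C=[((0 - -4) * ((λz. 1) -2)) :: (λw. ((w + 6) - ((λz. z) 2))) :: AP] | D=∅]
t=2: [S=∅ | E=∅ | C=[(0 - -4) :: ((λz. 1) -2) :: PRIM2(mul) :: (λw. ((w + 6) - ((λz. z) 2))) :: AP] | D=∅]
t=3: [S=∅ | E=∅ | C=[0 :: -4 :: PRIM2(sub) :: ((λz. 1) -2) :: PRIM2(mul) :: (λw. ((w + 6) - ((λz. z) 2))) :: AP] | D=∅]
t=4: [S=[0] | E=∅ | C=[-4 :: PRIM2(sub) :: ((λz. 1) -2) :: PRIM2(mul) :: (λw. ((w + 6) - ((λz. z) 2))) :: AP] | D=∅]
t=5: [S=[-4 :: 0] | E=∅ | C=[PRIM2(sub) :: ((λz. 1) -2) :: PRIM2(mul) :: (λw. ((w + 6) - ((λz. z) 2))) :: AP] | D=∅]
t=6: [S=[4] | E=∅ | C=[((λz. 1) -2) :: PRIM2(mul) :: (λw. ((w + 6) - ((λz. z) 2))) :: AP] | D=∅]
t=7: [S=[4] | E=∅ | C=[-2 :: (λz. 1) :: AP :: PRIM2(mul) :: (λw. ((w + 6) - ((λz. z) 2))) :: AP] | D=∅]
t=8: [S=[-2 :: 4] | E=∅ | C=[(λz. 1) :: AP :: PRIM2(mul) :: (λw. ((w + 6) - ((λz. z) 2))) :: AP] | D=∅]
t=9: [S=[clo(λz. 1, ∅) :: -2 :: 4] | E=∅ | C=[AP :: PRIM2(mul) :: (λw. ((w + 6) - ((λz. z) 2))) :: AP] | D=∅]
t=10: [S=∅ | E={z↦-2} | C=[1] | D=[([4], ∅, [PRIM2(mul) :: (λw. ((w + 6) - ((λz. z) 2))) :: AP])]]
t=11: [S=[1] | E={z↦-2} | C=∅ | D=[([4], ∅, [PRIM2(mul) :: (λw. ((w + 6) - ((λz. z) 2))) :: AP])]]
t=12: [S=[1 :: 4] | E=∅ | C=[PRIM2(mul) :: (λw. ((w + 6) - ((λz. z) 2))) :: AP] | D=∅]
t=13: [S=[4] | E=∅ | C=[(λw. ((w + 6) - ((λz. z) 2))) :: AP] | D=∅]
t=14: [S=[clo(λw. ((w + 6) - ((λz. z) 2)), ∅) :: 4] | E=∅ | C=[AP] | D=∅]
t=15: [S=∅ | E={w↦4} | C=[((w + 6) - ((λz. z) 2))] | D=[(∅, ∅, ∅)]]
t=16: [S=∅ | E={w↦4} | C=[(w + 6) :: ((λz. z) 2) :: PRIM2(sub)] | D=[(∅, ∅, ∅)]]
t=17: [S=∅ | E={w↦4} | C=[w :: 6 :: PRIM2(add) :: ((λz. z) 2) :: PRIM2(sub)] | D=[(∅, ∅, ∅)]]
t=18: [S=[4] | E={w↦4} | C=[6 :: PRIM2(add) :: ((λz. z) 2) :: PRIM2(sub)] | D=[(∅, ∅, ∅)]]
t=19: [S=[6 :: 4] | E={w↦4} | C=[PRIM2(add) :: ((λz. z) 2) :: PRIM2(sub)] | D=[(∅, ∅, ∅)]]
t=20: [S=[10] | E={w↦4} | C=[((λz. z) 2) :: PRIM2(sub)] | D=[(∅, ∅, ∅)]]
t=21: [S=[10] | E={w↦4} | C=[2 :: (λz. z) :: AP :: PRIM2(sub)] | D=[(∅, ∅, ∅)]]
t=22: [S=[2 :: 10] | E={w↦4} | C=[(λz. z) :: AP :: PRIM2(sub)] | D=[(∅, ∅, ∅)]]
t=23: [S=[clo(λz. z, {w↦4}) :: 2 :: 10] | E={w↦4} | C=[AP :: PRIM2(sub)] | D=[(∅, ∅, ∅)]]
t=24: [S=∅ | E={z↦2, w↦4} | C=[z] | D=[([10], {w↦4}, [PRIM2(sub)]) :: (∅, ∅, ∅)]]
t=25: [S=[2] | E={z↦2, w↦4} | C=∅ | D=[([10], {w↦4}, [PRIM2(sub)]) :: (∅, ∅, ∅)]]
t=26: [S=[2 :: 10] | E={w↦4} | C=[PRIM2(sub)] | D=[(∅, ∅, ∅)]]
t=27: [S=[8] | E={w↦4} | C=∅ | D=[(∅, ∅, ∅)]]
t=28: [S=[8] | E=∅ | C=∅ | D=∅]
→ final value 8

Answer: 8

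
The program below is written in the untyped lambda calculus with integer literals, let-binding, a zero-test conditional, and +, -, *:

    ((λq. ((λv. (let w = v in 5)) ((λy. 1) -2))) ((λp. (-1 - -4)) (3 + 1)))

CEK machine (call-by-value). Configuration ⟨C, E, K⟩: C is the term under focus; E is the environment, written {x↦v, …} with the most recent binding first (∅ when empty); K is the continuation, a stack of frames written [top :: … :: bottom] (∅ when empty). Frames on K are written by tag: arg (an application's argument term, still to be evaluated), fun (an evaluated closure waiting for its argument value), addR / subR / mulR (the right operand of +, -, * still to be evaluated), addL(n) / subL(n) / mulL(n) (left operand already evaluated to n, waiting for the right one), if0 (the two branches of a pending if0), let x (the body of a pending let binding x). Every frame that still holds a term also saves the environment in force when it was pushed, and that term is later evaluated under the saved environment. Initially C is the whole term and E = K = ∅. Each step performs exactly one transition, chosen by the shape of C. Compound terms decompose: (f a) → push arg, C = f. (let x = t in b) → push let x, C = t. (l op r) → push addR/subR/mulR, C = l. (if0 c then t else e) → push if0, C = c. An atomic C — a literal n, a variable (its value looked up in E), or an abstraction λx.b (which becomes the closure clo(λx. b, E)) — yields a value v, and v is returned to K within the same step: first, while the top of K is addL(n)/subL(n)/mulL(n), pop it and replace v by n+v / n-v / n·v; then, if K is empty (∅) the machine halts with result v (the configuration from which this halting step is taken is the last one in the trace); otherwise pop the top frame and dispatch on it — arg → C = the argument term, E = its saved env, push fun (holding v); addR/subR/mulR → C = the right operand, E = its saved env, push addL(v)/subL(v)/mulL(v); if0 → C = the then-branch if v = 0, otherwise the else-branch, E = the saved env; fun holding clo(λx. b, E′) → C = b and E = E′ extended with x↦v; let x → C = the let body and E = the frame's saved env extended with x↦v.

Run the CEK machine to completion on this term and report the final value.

Answer: 5

Machine steps:
t=0: ⟨C=((λq. ((λv. (let w = v in 5)) ((λy. 1) -2))) ((λp. (-1 - -4)) (3 + 1))); E=∅; K=∅⟩
t=1: ⟨C=(λq. ((λv. (let w = v in 5)) ((λy. 1) -2))); E=∅; K=[arg]⟩
t=2: ⟨C=((λp. (-1 - -4)) (3 + 1)); E=∅; K=[fun]⟩
t=3: ⟨C=(λp. (-1 - -4)); E=∅; K=[arg :: fun]⟩
t=4: ⟨C=(3 + 1); E=∅; K=[fun :: fun]⟩
t=5: ⟨C=3; E=∅; K=[addR :: fun :: fun]⟩
t=6: ⟨C=1; E=∅; K=[addL(3) :: fun :: fun]⟩
t=7: ⟨C=(-1 - -4); E={p↦4}; K=[fun]⟩
t=8: ⟨C=-1; E={p↦4}; K=[subR :: fun]⟩
t=9: ⟨C=-4; E={p↦4}; K=[subL(-1) :: fun]⟩
t=10: ⟨C=((λv. (let w = v in 5)) ((λy. 1) -2)); E={q↦3}; K=∅⟩
t=11: ⟨C=(λv. (let w = v in 5)); E={q↦3}; K=[arg]⟩
t=12: ⟨C=((λy. 1) -2); E={q↦3}; K=[fun]⟩
t=13: ⟨C=(λy. 1); E={q↦3}; K=[arg :: fun]⟩
t=14: ⟨C=-2; E={q↦3}; K=[fun :: fun]⟩
t=15: ⟨C=1; E={y↦-2, q↦3}; K=[fun]⟩
t=16: ⟨C=(let w = v in 5); E={v↦1, q↦3}; K=∅⟩
t=17: ⟨C=v; E={v↦1, q↦3}; K=[let w]⟩
t=18: ⟨C=5; E={w↦1, v↦1, q↦3}; K=∅⟩
→ final value 5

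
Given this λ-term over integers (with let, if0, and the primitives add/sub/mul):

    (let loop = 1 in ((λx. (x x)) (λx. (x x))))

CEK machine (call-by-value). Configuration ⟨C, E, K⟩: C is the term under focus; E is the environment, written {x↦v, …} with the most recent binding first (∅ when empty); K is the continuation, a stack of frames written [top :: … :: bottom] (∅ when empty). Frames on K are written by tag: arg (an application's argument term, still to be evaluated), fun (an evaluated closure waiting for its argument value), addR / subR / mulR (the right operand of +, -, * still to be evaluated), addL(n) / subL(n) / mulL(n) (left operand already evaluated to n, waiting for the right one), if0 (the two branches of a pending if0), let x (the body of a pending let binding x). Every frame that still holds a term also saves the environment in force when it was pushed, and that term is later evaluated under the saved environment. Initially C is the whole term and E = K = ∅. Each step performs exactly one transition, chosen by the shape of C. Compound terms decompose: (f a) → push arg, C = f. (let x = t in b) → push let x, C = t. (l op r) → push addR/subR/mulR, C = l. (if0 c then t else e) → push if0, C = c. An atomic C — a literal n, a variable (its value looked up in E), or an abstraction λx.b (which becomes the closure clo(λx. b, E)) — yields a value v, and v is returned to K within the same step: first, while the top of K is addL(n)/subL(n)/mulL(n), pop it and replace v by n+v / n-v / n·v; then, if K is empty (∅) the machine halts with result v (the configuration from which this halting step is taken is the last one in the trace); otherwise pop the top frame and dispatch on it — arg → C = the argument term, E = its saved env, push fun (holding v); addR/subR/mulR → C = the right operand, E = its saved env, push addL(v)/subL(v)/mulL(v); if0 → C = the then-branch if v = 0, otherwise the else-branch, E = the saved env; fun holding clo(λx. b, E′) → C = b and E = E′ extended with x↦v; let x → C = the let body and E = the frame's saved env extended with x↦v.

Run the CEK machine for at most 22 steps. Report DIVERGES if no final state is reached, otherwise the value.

step 0: ⟨C=(let loop = 1 in ((λx. (x x)) (λx. (x x)))); E=∅; K=∅⟩
step 1: ⟨C=1; E=∅; K=[let loop]⟩
step 2: ⟨C=((λx. (x x)) (λx. (x x))); E={loop↦1}; K=∅⟩
step 3: ⟨C=(λx. (x x)); E={loop↦1}; K=[arg]⟩
step 4: ⟨C=(λx. (x x)); E={loop↦1}; K=[fun]⟩
step 5: ⟨C=(x x); E={x↦clo(λx. (x x), {loop↦1}), loop↦1}; K=∅⟩
step 6: ⟨C=x; E={x↦clo(λx. (x x), {loop↦1}), loop↦1}; K=[arg]⟩
step 7: ⟨C=x; E={x↦clo(λx. (x x), {loop↦1}), loop↦1}; K=[fun]⟩
… configuration repeats with period 3 (steps 5–7 recur indefinitely) …

Answer: DIVERGES (no final state within 22 steps)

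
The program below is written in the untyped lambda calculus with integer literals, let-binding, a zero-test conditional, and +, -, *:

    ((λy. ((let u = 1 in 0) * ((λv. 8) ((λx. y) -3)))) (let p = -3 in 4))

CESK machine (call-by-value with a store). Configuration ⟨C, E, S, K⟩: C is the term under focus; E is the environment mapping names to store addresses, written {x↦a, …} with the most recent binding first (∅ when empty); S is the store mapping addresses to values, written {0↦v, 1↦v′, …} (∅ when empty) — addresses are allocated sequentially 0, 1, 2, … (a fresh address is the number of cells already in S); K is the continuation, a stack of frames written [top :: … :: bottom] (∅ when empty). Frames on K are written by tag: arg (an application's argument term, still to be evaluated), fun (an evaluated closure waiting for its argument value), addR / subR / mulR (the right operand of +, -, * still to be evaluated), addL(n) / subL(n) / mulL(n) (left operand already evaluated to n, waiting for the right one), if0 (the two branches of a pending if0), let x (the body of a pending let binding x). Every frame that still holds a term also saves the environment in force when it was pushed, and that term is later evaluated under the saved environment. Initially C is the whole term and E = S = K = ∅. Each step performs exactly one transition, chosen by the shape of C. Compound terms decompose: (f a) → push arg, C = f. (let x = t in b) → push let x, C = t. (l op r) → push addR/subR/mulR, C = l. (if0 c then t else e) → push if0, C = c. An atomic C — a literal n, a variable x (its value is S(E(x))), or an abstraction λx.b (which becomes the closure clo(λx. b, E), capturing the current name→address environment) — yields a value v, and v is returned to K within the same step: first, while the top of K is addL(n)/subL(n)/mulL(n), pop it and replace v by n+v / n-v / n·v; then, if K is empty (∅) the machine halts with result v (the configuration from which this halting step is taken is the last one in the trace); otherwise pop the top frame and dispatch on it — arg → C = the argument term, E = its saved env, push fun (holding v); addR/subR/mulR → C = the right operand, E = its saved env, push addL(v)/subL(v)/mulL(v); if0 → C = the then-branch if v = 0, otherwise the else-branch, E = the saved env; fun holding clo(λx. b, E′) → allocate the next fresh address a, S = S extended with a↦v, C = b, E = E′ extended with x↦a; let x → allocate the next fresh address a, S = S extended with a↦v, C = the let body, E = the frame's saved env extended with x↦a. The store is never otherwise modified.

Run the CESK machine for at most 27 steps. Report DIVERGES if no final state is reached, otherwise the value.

t=0: ⟨C=((λy. ((let u = 1 in 0) * ((λv. 8) ((λx. y) -3)))) (let p = -3 in 4)); E=∅; S=∅; K=∅⟩
t=1: ⟨C=(λy. ((let u = 1 in 0) * ((λv. 8) ((λx. y) -3)))); E=∅; S=∅; K=[arg]⟩
t=2: ⟨C=(let p = -3 in 4); E=∅; S=∅; K=[fun]⟩
t=3: ⟨C=-3; E=∅; S=∅; K=[let p :: fun]⟩
t=4: ⟨C=4; E={p↦0}; S={0↦-3}; K=[fun]⟩
t=5: ⟨C=((let u = 1 in 0) * ((λv. 8) ((λx. y) -3))); E={y↦1}; S={0↦-3, 1↦4}; K=∅⟩
t=6: ⟨C=(let u = 1 in 0); E={y↦1}; S={0↦-3, 1↦4}; K=[mulR]⟩
t=7: ⟨C=1; E={y↦1}; S={0↦-3, 1↦4}; K=[let u :: mulR]⟩
t=8: ⟨C=0; E={u↦2, y↦1}; S={0↦-3, 1↦4, 2↦1}; K=[mulR]⟩
t=9: ⟨C=((λv. 8) ((λx. y) -3)); E={y↦1}; S={0↦-3, 1↦4, 2↦1}; K=[mulL(0)]⟩
t=10: ⟨C=(λv. 8); E={y↦1}; S={0↦-3, 1↦4, 2↦1}; K=[arg :: mulL(0)]⟩
t=11: ⟨C=((λx. y) -3); E={y↦1}; S={0↦-3, 1↦4, 2↦1}; K=[fun :: mulL(0)]⟩
t=12: ⟨C=(λx. y); E={y↦1}; S={0↦-3, 1↦4, 2↦1}; K=[arg :: fun :: mulL(0)]⟩
t=13: ⟨C=-3; E={y↦1}; S={0↦-3, 1↦4, 2↦1}; K=[fun :: fun :: mulL(0)]⟩
t=14: ⟨C=y; E={x↦3, y↦1}; S={0↦-3, 1↦4, 2↦1, 3↦-3}; K=[fun :: mulL(0)]⟩
t=15: ⟨C=8; E={v↦4, y↦1}; S={0↦-3, 1↦4, 2↦1, 3↦-3, 4↦4}; K=[mulL(0)]⟩
→ final value 0

Answer: 0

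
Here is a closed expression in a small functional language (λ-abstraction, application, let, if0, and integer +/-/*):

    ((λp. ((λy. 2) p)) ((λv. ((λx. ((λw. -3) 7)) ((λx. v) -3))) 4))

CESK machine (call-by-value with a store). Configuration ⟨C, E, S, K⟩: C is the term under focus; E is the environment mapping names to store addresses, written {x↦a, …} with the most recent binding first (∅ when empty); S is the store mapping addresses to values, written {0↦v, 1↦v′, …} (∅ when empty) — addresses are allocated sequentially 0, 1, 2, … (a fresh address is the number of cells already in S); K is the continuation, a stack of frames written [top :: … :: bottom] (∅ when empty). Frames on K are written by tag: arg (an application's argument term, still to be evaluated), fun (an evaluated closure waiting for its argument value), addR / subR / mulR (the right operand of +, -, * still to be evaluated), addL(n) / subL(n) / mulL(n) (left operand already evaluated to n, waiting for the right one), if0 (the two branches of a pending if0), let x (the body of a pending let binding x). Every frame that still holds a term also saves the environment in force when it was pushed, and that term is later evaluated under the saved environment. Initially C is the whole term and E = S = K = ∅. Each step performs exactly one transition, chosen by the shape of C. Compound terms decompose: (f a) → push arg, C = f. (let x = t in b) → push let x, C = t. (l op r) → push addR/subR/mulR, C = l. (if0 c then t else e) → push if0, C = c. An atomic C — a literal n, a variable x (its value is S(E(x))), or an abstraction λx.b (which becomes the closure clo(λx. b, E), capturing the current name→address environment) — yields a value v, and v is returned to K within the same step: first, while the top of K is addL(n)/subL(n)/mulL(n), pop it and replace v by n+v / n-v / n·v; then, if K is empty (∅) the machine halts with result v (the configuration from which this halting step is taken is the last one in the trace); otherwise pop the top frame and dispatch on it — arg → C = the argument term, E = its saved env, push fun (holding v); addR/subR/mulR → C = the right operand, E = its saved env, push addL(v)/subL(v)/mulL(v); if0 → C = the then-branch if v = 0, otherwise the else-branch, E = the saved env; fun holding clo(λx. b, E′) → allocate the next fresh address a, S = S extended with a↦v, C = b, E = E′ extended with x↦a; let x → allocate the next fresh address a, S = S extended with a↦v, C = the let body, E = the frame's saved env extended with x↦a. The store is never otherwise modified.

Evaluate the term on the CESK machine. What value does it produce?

Answer: 2

Machine steps:
t=0: [C=((λp. ((λy. 2) p)) ((λv. ((λx. ((λw. -3) 7)) ((λx. v) -3))) 4)) | E=∅ | S=∅ | K=∅]
t=1: [C=(λp. ((λy. 2) p)) | E=∅ | S=∅ | K=[arg]]
t=2: [C=((λv. ((λx. ((λw. -3) 7)) ((λx. v) -3))) 4) | E=∅ | S=∅ | K=[fun]]
t=3: [C=(λv. ((λx. ((λw. -3) 7)) ((λx. v) -3))) | E=∅ | S=∅ | K=[arg :: fun]]
t=4: [C=4 | E=∅ | S=∅ | K=[fun :: fun]]
t=5: [C=((λx. ((λw. -3) 7)) ((λx. v) -3)) | E={v↦0} | S={0↦4} | K=[fun]]
t=6: [C=(λx. ((λw. -3) 7)) | E={v↦0} | S={0↦4} | K=[arg :: fun]]
t=7: [C=((λx. v) -3) | E={v↦0} | S={0↦4} | K=[fun :: fun]]
t=8: [C=(λx. v) | E={v↦0} | S={0↦4} | K=[arg :: fun :: fun]]
t=9: [C=-3 | E={v↦0} | S={0↦4} | K=[fun :: fun :: fun]]
t=10: [C=v | E={x↦1, v↦0} | S={0↦4, 1↦-3} | K=[fun :: fun]]
t=11: [C=((λw. -3) 7) | E={x↦2, v↦0} | S={0↦4, 1↦-3, 2↦4} | K=[fun]]
t=12: [C=(λw. -3) | E={x↦2, v↦0} | S={0↦4, 1↦-3, 2↦4} | K=[arg :: fun]]
t=13: [C=7 | E={x↦2, v↦0} | S={0↦4, 1↦-3, 2↦4} | K=[fun :: fun]]
t=14: [C=-3 | E={w↦3, x↦2, v↦0} | S={0↦4, 1↦-3, 2↦4, 3↦7} | K=[fun]]
t=15: [C=((λy. 2) p) | E={p↦4} | S={0↦4, 1↦-3, 2↦4, 3↦7, 4↦-3} | K=∅]
t=16: [C=(λy. 2) | E={p↦4} | S={0↦4, 1↦-3, 2↦4, 3↦7, 4↦-3} | K=[arg]]
t=17: [C=p | E={p↦4} | S={0↦4, 1↦-3, 2↦4, 3↦7, 4↦-3} | K=[fun]]
t=18: [C=2 | E={y↦5, p↦4} | S={0↦4, 1↦-3, 2↦4, 3↦7, 4↦-3, 5↦-3} | K=∅]
→ final value 2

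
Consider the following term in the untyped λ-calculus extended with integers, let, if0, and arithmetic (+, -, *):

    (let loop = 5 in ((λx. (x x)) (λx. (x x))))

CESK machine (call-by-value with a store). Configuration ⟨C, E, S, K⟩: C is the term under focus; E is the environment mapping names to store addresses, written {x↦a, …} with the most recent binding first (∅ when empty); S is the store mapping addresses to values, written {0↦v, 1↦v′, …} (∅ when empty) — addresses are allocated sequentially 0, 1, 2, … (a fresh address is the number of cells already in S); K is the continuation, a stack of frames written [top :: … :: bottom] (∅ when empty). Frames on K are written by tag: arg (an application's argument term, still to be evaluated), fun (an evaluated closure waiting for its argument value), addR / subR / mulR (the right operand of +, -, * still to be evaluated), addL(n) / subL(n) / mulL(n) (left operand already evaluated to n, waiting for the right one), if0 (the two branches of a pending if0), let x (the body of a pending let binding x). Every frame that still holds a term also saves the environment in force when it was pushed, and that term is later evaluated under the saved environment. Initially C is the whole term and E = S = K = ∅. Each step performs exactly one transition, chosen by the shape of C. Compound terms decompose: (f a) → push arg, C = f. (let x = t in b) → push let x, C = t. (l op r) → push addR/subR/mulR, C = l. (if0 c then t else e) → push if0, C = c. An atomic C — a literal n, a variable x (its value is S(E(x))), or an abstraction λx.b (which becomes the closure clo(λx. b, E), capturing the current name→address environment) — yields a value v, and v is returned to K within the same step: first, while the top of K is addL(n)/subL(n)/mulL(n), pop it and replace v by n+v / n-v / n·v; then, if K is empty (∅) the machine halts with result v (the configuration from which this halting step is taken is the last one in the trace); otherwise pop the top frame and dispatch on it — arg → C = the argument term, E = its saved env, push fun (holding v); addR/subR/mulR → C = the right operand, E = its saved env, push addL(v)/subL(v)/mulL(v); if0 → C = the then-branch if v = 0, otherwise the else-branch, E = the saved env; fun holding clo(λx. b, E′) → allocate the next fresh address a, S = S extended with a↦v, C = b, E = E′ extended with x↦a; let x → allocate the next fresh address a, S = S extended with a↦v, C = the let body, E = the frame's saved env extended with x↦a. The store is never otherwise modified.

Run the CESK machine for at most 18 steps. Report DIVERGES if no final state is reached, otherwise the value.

t=0: ⟨C=(let loop = 5 in ((λx. (x x)) (λx. (x x)))); E=∅; S=∅; K=∅⟩
t=1: ⟨C=5; E=∅; S=∅; K=[let loop]⟩
t=2: ⟨C=((λx. (x x)) (λx. (x x))); E={loop↦0}; S={0↦5}; K=∅⟩
t=3: ⟨C=(λx. (x x)); E={loop↦0}; S={0↦5}; K=[arg]⟩
t=4: ⟨C=(λx. (x x)); E={loop↦0}; S={0↦5}; K=[fun]⟩
t=5: ⟨C=(x x); E={x↦1, loop↦0}; S={0↦5, 1↦clo(λx. (x x), {loop↦0})}; K=∅⟩
t=6: ⟨C=x; E={x↦1, loop↦0}; S={0↦5, 1↦clo(λx. (x x), {loop↦0})}; K=[arg]⟩
t=7: ⟨C=x; E={x↦1, loop↦0}; S={0↦5, 1↦clo(λx. (x x), {loop↦0})}; K=[fun]⟩
t=8: ⟨C=(x x); E={x↦2, loop↦0}; S={0↦5, 1↦clo(λx. (x x), {loop↦0}), 2↦clo(λx. (x x), {loop↦0})}; K=∅⟩
t=9: ⟨C=x; E={x↦2, loop↦0}; S={0↦5, 1↦clo(λx. (x x), {loop↦0}), 2↦clo(λx. (x x), {loop↦0})}; K=[arg]⟩
t=10: ⟨C=x; E={x↦2, loop↦0}; S={0↦5, 1↦clo(λx. (x x), {loop↦0}), 2↦clo(λx. (x x), {loop↦0})}; K=[fun]⟩
t=11: ⟨C=(x x); E={x↦3, loop↦0}; S={0↦5, 1↦clo(λx. (x x), {loop↦0}), 2↦clo(λx. (x x), {loop↦0}), 3↦clo(λx. (x x), {loop↦0})}; K=∅⟩
t=12: ⟨C=x; E={x↦3, loop↦0}; S={0↦5, 1↦clo(λx. (x x), {loop↦0}), 2↦clo(λx. (x x), {loop↦0}), 3↦clo(λx. (x x), {loop↦0})}; K=[arg]⟩
t=13: ⟨C=x; E={x↦3, loop↦0}; S={0↦5, 1↦clo(λx. (x x), {loop↦0}), 2↦clo(λx. (x x), {loop↦0}), 3↦clo(λx. (x x), {loop↦0})}; K=[fun]⟩
t=14: ⟨C=(x x); E={x↦4, loop↦0}; S={0↦5, 1↦clo(λx. (x x), {loop↦0}), 2↦clo(λx. (x x), {loop↦0}), 3↦clo(λx. (x x), {loop↦0}), 4↦clo(λx. (x x), {loop↦0})}; K=∅⟩
t=15: ⟨C=x; E={x↦4, loop↦0}; S={0↦5, 1↦clo(λx. (x x), {loop↦0}), 2↦clo(λx. (x x), {loop↦0}), 3↦clo(λx. (x x), {loop↦0}), 4↦clo(λx. (x x), {loop↦0})}; K=[arg]⟩
t=16: ⟨C=x; E={x↦4, loop↦0}; S={0↦5, 1↦clo(λx. (x x), {loop↦0}), 2↦clo(λx. (x x), {loop↦0}), 3↦clo(λx. (x x), {loop↦0}), 4↦clo(λx. (x x), {loop↦0})}; K=[fun]⟩
t=17: ⟨C=(x x); E={x↦5, loop↦0}; S={0↦5, 1↦clo(λx. (x x), {loop↦0}), 2↦clo(λx. (x x), {loop↦0}), 3↦clo(λx. (x x), {loop↦0}), 4↦clo(λx. (x x), {loop↦0}), 5↦clo(λx. (x x), {loop↦0})}; K=∅⟩
t=18: ⟨C=x; E={x↦5, loop↦0}; S={0↦5, 1↦clo(λx. (x x), {loop↦0}), 2↦clo(λx. (x x), {loop↦0}), 3↦clo(λx. (x x), {loop↦0}), 4↦clo(λx. (x x), {loop↦0}), 5↦clo(λx. (x x), {loop↦0})}; K=[arg]⟩
→ 18 transitions taken and the configuration is still not final: no result within 18 steps

Answer: DIVERGES (no final state within 18 steps)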